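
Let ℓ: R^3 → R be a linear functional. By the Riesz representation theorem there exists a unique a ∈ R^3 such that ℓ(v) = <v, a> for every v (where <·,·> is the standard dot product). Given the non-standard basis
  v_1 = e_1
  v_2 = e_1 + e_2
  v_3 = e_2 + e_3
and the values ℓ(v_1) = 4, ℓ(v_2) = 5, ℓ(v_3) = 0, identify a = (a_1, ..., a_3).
a = (4, 1, -1)

Write a = (a_1, ..., a_3) in the standard basis. For each basis vector v_i, ℓ(v_i) = <v_i, a> is a linear equation in the a_j's. Collect the n equations into a matrix system V a = ℓ, where row i of V is v_i (expressed in the standard basis). Since V is invertible (lower-triangular with 1s on the diagonal, up to permutation), solve by back-substitution:
  V =
[[1, 0, 0],
 [1, 1, 0],
 [0, 1, 1]]
  V a = (4, 5, 0)
Solving gives a = (4, 1, -1).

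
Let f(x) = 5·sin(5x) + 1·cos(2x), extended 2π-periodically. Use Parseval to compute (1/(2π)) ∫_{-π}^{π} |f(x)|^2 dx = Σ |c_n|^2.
Σ |c_n|^2 = 13

Expand |f|^2 and use orthogonality of {sin(nx), cos(mx)} on [-π, π]:
  ∫_{-π}^{π} sin(nx)^2 dx = π, ∫ cos(mx)^2 dx = π, and cross terms integrate to 0.
So ∫_{-π}^{π} f(x)^2 dx = 5^2 · π + 1^2 · π = (25 + 1)π.
Divide by 2π: (25 + 1)/2 = 13.
By Parseval, this equals Σ |c_n|^2.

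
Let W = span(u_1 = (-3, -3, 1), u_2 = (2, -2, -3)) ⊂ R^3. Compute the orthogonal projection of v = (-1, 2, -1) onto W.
proj_W(v) = (93/314, 369/314, 65/157)

Set up U = [u_1 | ... | u_2] ∈ R^(3×2). The projector onto W = col(U) is P = U (U^T U)^(-1) U^T.
Compute U^T U =
  [19, -3]
  [-3, 17],
and U^T v = (-4, -3).
Solve U^T U · c = U^T v for the coefficients: c = (-77/314, -69/314). The projection is proj_W(v) = U c.
Check: (v - proj_W(v)) · u_1 = 0  (should be 0).
Check: (v - proj_W(v)) · u_2 = 0  (should be 0).
Result: proj_W(v) = (93/314, 369/314, 65/157).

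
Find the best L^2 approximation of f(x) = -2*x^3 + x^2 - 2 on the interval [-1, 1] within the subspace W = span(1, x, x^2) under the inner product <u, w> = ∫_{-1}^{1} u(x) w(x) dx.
g(x) = x^2 - 6*x/5 - 2

The best approximation g ∈ W is the orthogonal projection of f onto W. Writing g = a_0 + a_1 x + a_2 x^2, the coefficients solve the normal equations G · a = b where
  G_{ij} = <φ_i, φ_j> and b_i = <f, φ_i>, with φ_0 = 1, φ_1 = x, φ_2 = x^2.
G =
  [2, 0, 2/3]
  [0, 2/3, 0]
  [2/3, 0, 2/5],
b = (-10/3, -4/5, -14/15).
Solving gives a_0 = -2, a_1 = -6/5, a_2 = 1, so
  g(x) = x^2 - 6*x/5 - 2.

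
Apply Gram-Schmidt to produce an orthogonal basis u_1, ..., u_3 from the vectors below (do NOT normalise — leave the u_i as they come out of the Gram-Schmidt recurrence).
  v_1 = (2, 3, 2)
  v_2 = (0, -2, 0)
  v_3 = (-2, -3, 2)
Orthogonal basis:
  u_1 = (2, 3, 2)
  u_2 = (12/17, -16/17, 12/17)
  u_3 = (-2, 0, 2)

Apply the Gram-Schmidt recurrence
  u_1 = v_1
  u_i = v_i − Σ_{j<i} ((v_i · u_j) / (u_j · u_j)) · u_j.

Step by step this gives:
  u_1 = (2, 3, 2)
  u_2 = (12/17, -16/17, 12/17)
  u_3 = (-2, 0, 2)

Orthogonality check:
  u_2 · u_1 = 0 (should be 0)
  u_3 · u_1 = 0 (should be 0)
  u_3 · u_2 = 0 (should be 0)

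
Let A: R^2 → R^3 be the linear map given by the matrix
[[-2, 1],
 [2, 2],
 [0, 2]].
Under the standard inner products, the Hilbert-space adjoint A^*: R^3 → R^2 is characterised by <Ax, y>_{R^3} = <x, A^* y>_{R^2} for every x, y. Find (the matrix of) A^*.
A^* = A^T =
[[-2, 2, 0],
 [1, 2, 2]]

For real matrices with standard dot products, the defining identity <Ax, y> = <x, A^* y> gives (Ax)^T y = x^T (A^*) y, i.e. x^T A^T y = x^T (A^*) y. Since this holds for all x, y, we must have A^* = A^T. Therefore
A^* =
[[-2, 2, 0],
 [1, 2, 2]].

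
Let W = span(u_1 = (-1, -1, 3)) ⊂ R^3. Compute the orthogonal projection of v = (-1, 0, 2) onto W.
proj_W(v) = (-7/11, -7/11, 21/11)

Set up U = [u_1 | ... | u_1] ∈ R^(3×1). The projector onto W = col(U) is P = U (U^T U)^(-1) U^T.
Compute U^T U =
  [11],
and U^T v = (7).
Solve U^T U · c = U^T v for the coefficients: c = (7/11). The projection is proj_W(v) = U c.
Check: (v - proj_W(v)) · u_1 = 0  (should be 0).
Result: proj_W(v) = (-7/11, -7/11, 21/11).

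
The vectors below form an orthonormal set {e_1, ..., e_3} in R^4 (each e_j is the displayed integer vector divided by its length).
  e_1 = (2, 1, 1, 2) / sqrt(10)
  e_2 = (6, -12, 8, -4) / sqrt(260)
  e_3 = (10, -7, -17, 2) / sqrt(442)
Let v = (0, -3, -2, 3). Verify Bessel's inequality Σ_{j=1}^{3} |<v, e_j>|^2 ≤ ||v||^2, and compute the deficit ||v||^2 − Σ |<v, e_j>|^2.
Σ |<v, e_j>|^2 = 149/17; ||v||^2 = 22; deficit = 225/17

Write each e_j = u_j / sqrt(<u_j, u_j>) where u_j is the displayed integer vector. Then <v, e_j> = <v, u_j> / sqrt(<u_j, u_j>), so |<v, e_j>|^2 = <v, u_j>^2 / <u_j, u_j>.
Coefficients: <v, e_1> = 1/sqrt(10), <v, e_2> = 8/sqrt(260), <v, e_3> = 61/sqrt(442).
Square and sum: Σ |<v, e_j>|^2 = 149/17.
Compute ||v||^2 = v·v = 22.
Deficit = 22 − 149/17 = 225/17 ≥ 0, confirming Bessel's inequality. (The deficit equals ||v − Σ <v,e_j> e_j||^2, the squared distance from v to span{e_j}.)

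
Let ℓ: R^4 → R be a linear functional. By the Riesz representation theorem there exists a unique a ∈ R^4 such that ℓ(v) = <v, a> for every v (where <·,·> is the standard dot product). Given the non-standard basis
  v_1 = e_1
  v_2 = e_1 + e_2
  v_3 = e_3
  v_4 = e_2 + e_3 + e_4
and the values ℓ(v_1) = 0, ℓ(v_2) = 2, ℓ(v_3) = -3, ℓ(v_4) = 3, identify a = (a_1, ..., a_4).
a = (0, 2, -3, 4)

Write a = (a_1, ..., a_4) in the standard basis. For each basis vector v_i, ℓ(v_i) = <v_i, a> is a linear equation in the a_j's. Collect the n equations into a matrix system V a = ℓ, where row i of V is v_i (expressed in the standard basis). Since V is invertible (lower-triangular with 1s on the diagonal, up to permutation), solve by back-substitution:
  V =
[[1, 0, 0, 0],
 [1, 1, 0, 0],
 [0, 0, 1, 0],
 [0, 1, 1, 1]]
  V a = (0, 2, -3, 3)
Solving gives a = (0, 2, -3, 4).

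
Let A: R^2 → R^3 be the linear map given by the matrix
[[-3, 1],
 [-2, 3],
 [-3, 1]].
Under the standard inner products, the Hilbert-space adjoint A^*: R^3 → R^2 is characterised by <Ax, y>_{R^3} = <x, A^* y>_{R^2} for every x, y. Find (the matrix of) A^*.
A^* = A^T =
[[-3, -2, -3],
 [1, 3, 1]]

For real matrices with standard dot products, the defining identity <Ax, y> = <x, A^* y> gives (Ax)^T y = x^T (A^*) y, i.e. x^T A^T y = x^T (A^*) y. Since this holds for all x, y, we must have A^* = A^T. Therefore
A^* =
[[-3, -2, -3],
 [1, 3, 1]].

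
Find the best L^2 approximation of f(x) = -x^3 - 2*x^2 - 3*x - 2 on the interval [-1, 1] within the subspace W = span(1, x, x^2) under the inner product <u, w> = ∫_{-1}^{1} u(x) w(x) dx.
g(x) = -2*x^2 - 18*x/5 - 2

The best approximation g ∈ W is the orthogonal projection of f onto W. Writing g = a_0 + a_1 x + a_2 x^2, the coefficients solve the normal equations G · a = b where
  G_{ij} = <φ_i, φ_j> and b_i = <f, φ_i>, with φ_0 = 1, φ_1 = x, φ_2 = x^2.
G =
  [2, 0, 2/3]
  [0, 2/3, 0]
  [2/3, 0, 2/5],
b = (-16/3, -12/5, -32/15).
Solving gives a_0 = -2, a_1 = -18/5, a_2 = -2, so
  g(x) = -2*x^2 - 18*x/5 - 2.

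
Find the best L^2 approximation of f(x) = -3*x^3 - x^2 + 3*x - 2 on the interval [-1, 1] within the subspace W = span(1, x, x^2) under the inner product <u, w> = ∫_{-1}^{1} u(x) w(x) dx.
g(x) = -x^2 + 6*x/5 - 2

The best approximation g ∈ W is the orthogonal projection of f onto W. Writing g = a_0 + a_1 x + a_2 x^2, the coefficients solve the normal equations G · a = b where
  G_{ij} = <φ_i, φ_j> and b_i = <f, φ_i>, with φ_0 = 1, φ_1 = x, φ_2 = x^2.
G =
  [2, 0, 2/3]
  [0, 2/3, 0]
  [2/3, 0, 2/5],
b = (-14/3, 4/5, -26/15).
Solving gives a_0 = -2, a_1 = 6/5, a_2 = -1, so
  g(x) = -x^2 + 6*x/5 - 2.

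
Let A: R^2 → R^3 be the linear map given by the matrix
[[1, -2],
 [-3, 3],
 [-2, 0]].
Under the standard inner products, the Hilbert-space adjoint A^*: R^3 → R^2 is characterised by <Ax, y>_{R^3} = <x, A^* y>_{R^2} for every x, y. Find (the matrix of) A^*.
A^* = A^T =
[[1, -3, -2],
 [-2, 3, 0]]

For real matrices with standard dot products, the defining identity <Ax, y> = <x, A^* y> gives (Ax)^T y = x^T (A^*) y, i.e. x^T A^T y = x^T (A^*) y. Since this holds for all x, y, we must have A^* = A^T. Therefore
A^* =
[[1, -3, -2],
 [-2, 3, 0]].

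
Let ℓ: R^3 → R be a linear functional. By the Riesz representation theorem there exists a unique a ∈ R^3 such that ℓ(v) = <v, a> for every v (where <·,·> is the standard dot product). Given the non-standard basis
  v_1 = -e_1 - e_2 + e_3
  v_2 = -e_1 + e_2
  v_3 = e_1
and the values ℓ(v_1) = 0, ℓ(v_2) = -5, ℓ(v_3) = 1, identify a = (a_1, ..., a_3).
a = (1, -4, -3)

Write a = (a_1, ..., a_3) in the standard basis. For each basis vector v_i, ℓ(v_i) = <v_i, a> is a linear equation in the a_j's. Collect the n equations into a matrix system V a = ℓ, where row i of V is v_i (expressed in the standard basis). Since V is invertible (lower-triangular with 1s on the diagonal, up to permutation), solve by back-substitution:
  V =
[[-1, -1, 1],
 [-1, 1, 0],
 [1, 0, 0]]
  V a = (0, -5, 1)
Solving gives a = (1, -4, -3).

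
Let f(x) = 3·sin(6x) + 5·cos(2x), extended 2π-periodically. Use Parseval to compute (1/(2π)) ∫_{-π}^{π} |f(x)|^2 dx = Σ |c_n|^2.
Σ |c_n|^2 = 17

Expand |f|^2 and use orthogonality of {sin(nx), cos(mx)} on [-π, π]:
  ∫_{-π}^{π} sin(nx)^2 dx = π, ∫ cos(mx)^2 dx = π, and cross terms integrate to 0.
So ∫_{-π}^{π} f(x)^2 dx = 3^2 · π + 5^2 · π = (9 + 25)π.
Divide by 2π: (9 + 25)/2 = 17.
By Parseval, this equals Σ |c_n|^2.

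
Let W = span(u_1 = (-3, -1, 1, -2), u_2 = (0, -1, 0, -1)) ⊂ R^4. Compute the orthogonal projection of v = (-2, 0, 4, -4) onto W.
proj_W(v) = (-24/7, -10/7, 8/7, -18/7)

Set up U = [u_1 | ... | u_2] ∈ R^(4×2). The projector onto W = col(U) is P = U (U^T U)^(-1) U^T.
Compute U^T U =
  [15, 3]
  [3, 2],
and U^T v = (18, 4).
Solve U^T U · c = U^T v for the coefficients: c = (8/7, 2/7). The projection is proj_W(v) = U c.
Check: (v - proj_W(v)) · u_1 = 0  (should be 0).
Check: (v - proj_W(v)) · u_2 = 0  (should be 0).
Result: proj_W(v) = (-24/7, -10/7, 8/7, -18/7).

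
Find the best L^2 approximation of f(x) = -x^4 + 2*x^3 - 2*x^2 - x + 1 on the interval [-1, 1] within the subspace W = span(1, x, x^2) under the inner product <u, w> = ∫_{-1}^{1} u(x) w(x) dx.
g(x) = -20*x^2/7 + x/5 + 38/35

The best approximation g ∈ W is the orthogonal projection of f onto W. Writing g = a_0 + a_1 x + a_2 x^2, the coefficients solve the normal equations G · a = b where
  G_{ij} = <φ_i, φ_j> and b_i = <f, φ_i>, with φ_0 = 1, φ_1 = x, φ_2 = x^2.
G =
  [2, 0, 2/3]
  [0, 2/3, 0]
  [2/3, 0, 2/5],
b = (4/15, 2/15, -44/105).
Solving gives a_0 = 38/35, a_1 = 1/5, a_2 = -20/7, so
  g(x) = -20*x^2/7 + x/5 + 38/35.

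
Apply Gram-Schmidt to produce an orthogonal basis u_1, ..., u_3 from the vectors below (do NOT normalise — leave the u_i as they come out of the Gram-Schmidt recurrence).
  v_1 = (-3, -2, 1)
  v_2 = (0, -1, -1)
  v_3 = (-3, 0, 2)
Orthogonal basis:
  u_1 = (-3, -2, 1)
  u_2 = (3/14, -6/7, -15/14)
  u_3 = (-1/3, 1/3, -1/3)

Apply the Gram-Schmidt recurrence
  u_1 = v_1
  u_i = v_i − Σ_{j<i} ((v_i · u_j) / (u_j · u_j)) · u_j.

Step by step this gives:
  u_1 = (-3, -2, 1)
  u_2 = (3/14, -6/7, -15/14)
  u_3 = (-1/3, 1/3, -1/3)

Orthogonality check:
  u_2 · u_1 = 0 (should be 0)
  u_3 · u_1 = 0 (should be 0)
  u_3 · u_2 = 0 (should be 0)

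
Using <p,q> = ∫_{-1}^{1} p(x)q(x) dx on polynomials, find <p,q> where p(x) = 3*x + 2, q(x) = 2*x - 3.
<p,q> = -8

Expand the product: p(x)·q(x) = 6*x^2 - 5*x - 6.
∫_{-1}^{1} of each monomial x^k gives [2/(k+1) if k even, 0 if k odd]. Integrating term-by-term (or equivalently evaluating the antiderivative F(x) = 2*x^3 - 5*x^2/2 - 6*x at the endpoints):
  F(1) − F(−1) = -13/2 − (3/2) = -8.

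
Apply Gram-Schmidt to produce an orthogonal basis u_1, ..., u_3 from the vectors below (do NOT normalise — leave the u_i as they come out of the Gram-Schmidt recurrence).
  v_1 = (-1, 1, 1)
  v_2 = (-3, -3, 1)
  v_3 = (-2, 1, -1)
Orthogonal basis:
  u_1 = (-1, 1, 1)
  u_2 = (-8/3, -10/3, 2/3)
  u_3 = (-8/7, 4/7, -12/7)

Apply the Gram-Schmidt recurrence
  u_1 = v_1
  u_i = v_i − Σ_{j<i} ((v_i · u_j) / (u_j · u_j)) · u_j.

Step by step this gives:
  u_1 = (-1, 1, 1)
  u_2 = (-8/3, -10/3, 2/3)
  u_3 = (-8/7, 4/7, -12/7)

Orthogonality check:
  u_2 · u_1 = 0 (should be 0)
  u_3 · u_1 = 0 (should be 0)
  u_3 · u_2 = 0 (should be 0)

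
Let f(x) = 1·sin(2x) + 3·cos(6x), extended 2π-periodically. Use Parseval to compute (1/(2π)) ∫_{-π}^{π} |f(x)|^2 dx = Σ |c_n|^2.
Σ |c_n|^2 = 5

Expand |f|^2 and use orthogonality of {sin(nx), cos(mx)} on [-π, π]:
  ∫_{-π}^{π} sin(nx)^2 dx = π, ∫ cos(mx)^2 dx = π, and cross terms integrate to 0.
So ∫_{-π}^{π} f(x)^2 dx = 1^2 · π + 3^2 · π = (1 + 9)π.
Divide by 2π: (1 + 9)/2 = 5.
By Parseval, this equals Σ |c_n|^2.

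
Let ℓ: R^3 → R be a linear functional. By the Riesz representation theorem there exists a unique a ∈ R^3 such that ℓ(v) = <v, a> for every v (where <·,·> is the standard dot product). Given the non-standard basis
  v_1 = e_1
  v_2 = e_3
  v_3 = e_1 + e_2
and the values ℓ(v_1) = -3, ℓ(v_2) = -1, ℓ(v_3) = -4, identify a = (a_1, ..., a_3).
a = (-3, -1, -1)

Write a = (a_1, ..., a_3) in the standard basis. For each basis vector v_i, ℓ(v_i) = <v_i, a> is a linear equation in the a_j's. Collect the n equations into a matrix system V a = ℓ, where row i of V is v_i (expressed in the standard basis). Since V is invertible (lower-triangular with 1s on the diagonal, up to permutation), solve by back-substitution:
  V =
[[1, 0, 0],
 [0, 0, 1],
 [1, 1, 0]]
  V a = (-3, -1, -4)
Solving gives a = (-3, -1, -1).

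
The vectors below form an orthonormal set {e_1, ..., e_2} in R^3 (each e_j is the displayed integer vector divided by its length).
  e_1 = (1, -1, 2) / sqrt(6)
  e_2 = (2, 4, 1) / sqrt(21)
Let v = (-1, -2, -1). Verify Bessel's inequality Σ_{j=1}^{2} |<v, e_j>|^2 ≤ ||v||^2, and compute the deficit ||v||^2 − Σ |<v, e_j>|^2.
Σ |<v, e_j>|^2 = 83/14; ||v||^2 = 6; deficit = 1/14

Write each e_j = u_j / sqrt(<u_j, u_j>) where u_j is the displayed integer vector. Then <v, e_j> = <v, u_j> / sqrt(<u_j, u_j>), so |<v, e_j>|^2 = <v, u_j>^2 / <u_j, u_j>.
Coefficients: <v, e_1> = -1/sqrt(6), <v, e_2> = -11/sqrt(21).
Square and sum: Σ |<v, e_j>|^2 = 83/14.
Compute ||v||^2 = v·v = 6.
Deficit = 6 − 83/14 = 1/14 ≥ 0, confirming Bessel's inequality. (The deficit equals ||v − Σ <v,e_j> e_j||^2, the squared distance from v to span{e_j}.)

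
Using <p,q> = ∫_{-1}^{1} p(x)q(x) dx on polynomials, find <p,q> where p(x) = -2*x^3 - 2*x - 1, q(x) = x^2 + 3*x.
<p,q> = -106/15

Expand the product: p(x)·q(x) = -2*x^5 - 6*x^4 - 2*x^3 - 7*x^2 - 3*x.
∫_{-1}^{1} of each monomial x^k gives [2/(k+1) if k even, 0 if k odd]. Integrating term-by-term (or equivalently evaluating the antiderivative F(x) = -x^6/3 - 6*x^5/5 - x^4/2 - 7*x^3/3 - 3*x^2/2 at the endpoints):
  F(1) − F(−1) = -88/15 − (6/5) = -106/15.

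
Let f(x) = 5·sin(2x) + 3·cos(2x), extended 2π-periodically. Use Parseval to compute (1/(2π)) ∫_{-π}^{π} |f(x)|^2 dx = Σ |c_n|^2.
Σ |c_n|^2 = 17

Expand |f|^2 and use orthogonality of {sin(nx), cos(mx)} on [-π, π]:
  ∫_{-π}^{π} sin(nx)^2 dx = π, ∫ cos(mx)^2 dx = π, and cross terms integrate to 0.
So ∫_{-π}^{π} f(x)^2 dx = 5^2 · π + 3^2 · π = (25 + 9)π.
Divide by 2π: (25 + 9)/2 = 17.
By Parseval, this equals Σ |c_n|^2.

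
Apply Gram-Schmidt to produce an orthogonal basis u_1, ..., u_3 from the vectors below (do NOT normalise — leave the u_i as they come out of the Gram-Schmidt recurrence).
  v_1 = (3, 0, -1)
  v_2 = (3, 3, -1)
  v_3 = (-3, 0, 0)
Orthogonal basis:
  u_1 = (3, 0, -1)
  u_2 = (0, 3, 0)
  u_3 = (-3/10, 0, -9/10)

Apply the Gram-Schmidt recurrence
  u_1 = v_1
  u_i = v_i − Σ_{j<i} ((v_i · u_j) / (u_j · u_j)) · u_j.

Step by step this gives:
  u_1 = (3, 0, -1)
  u_2 = (0, 3, 0)
  u_3 = (-3/10, 0, -9/10)

Orthogonality check:
  u_2 · u_1 = 0 (should be 0)
  u_3 · u_1 = 0 (should be 0)
  u_3 · u_2 = 0 (should be 0)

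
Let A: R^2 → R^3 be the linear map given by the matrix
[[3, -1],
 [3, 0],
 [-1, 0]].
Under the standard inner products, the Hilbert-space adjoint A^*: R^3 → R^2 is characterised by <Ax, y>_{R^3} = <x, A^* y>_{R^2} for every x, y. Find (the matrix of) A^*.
A^* = A^T =
[[3, 3, -1],
 [-1, 0, 0]]

For real matrices with standard dot products, the defining identity <Ax, y> = <x, A^* y> gives (Ax)^T y = x^T (A^*) y, i.e. x^T A^T y = x^T (A^*) y. Since this holds for all x, y, we must have A^* = A^T. Therefore
A^* =
[[3, 3, -1],
 [-1, 0, 0]].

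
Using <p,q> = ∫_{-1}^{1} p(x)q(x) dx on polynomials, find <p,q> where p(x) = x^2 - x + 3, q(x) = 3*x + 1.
<p,q> = 14/3

Expand the product: p(x)·q(x) = 3*x^3 - 2*x^2 + 8*x + 3.
∫_{-1}^{1} of each monomial x^k gives [2/(k+1) if k even, 0 if k odd]. Integrating term-by-term (or equivalently evaluating the antiderivative F(x) = 3*x^4/4 - 2*x^3/3 + 4*x^2 + 3*x at the endpoints):
  F(1) − F(−1) = 85/12 − (29/12) = 14/3.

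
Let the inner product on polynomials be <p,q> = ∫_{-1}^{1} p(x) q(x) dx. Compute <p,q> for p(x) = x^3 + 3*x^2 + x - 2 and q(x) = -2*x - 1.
<p,q> = -2/15

Expand the product: p(x)·q(x) = -2*x^4 - 7*x^3 - 5*x^2 + 3*x + 2.
∫_{-1}^{1} of each monomial x^k gives [2/(k+1) if k even, 0 if k odd]. Integrating term-by-term (or equivalently evaluating the antiderivative F(x) = -2*x^5/5 - 7*x^4/4 - 5*x^3/3 + 3*x^2/2 + 2*x at the endpoints):
  F(1) − F(−1) = -19/60 − (-11/60) = -2/15.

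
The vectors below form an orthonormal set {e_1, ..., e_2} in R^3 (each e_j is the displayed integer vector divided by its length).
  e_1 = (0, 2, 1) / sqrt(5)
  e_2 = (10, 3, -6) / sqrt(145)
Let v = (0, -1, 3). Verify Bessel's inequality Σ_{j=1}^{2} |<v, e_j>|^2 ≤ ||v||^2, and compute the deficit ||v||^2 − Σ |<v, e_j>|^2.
Σ |<v, e_j>|^2 = 94/29; ||v||^2 = 10; deficit = 196/29

Write each e_j = u_j / sqrt(<u_j, u_j>) where u_j is the displayed integer vector. Then <v, e_j> = <v, u_j> / sqrt(<u_j, u_j>), so |<v, e_j>|^2 = <v, u_j>^2 / <u_j, u_j>.
Coefficients: <v, e_1> = 1/sqrt(5), <v, e_2> = -21/sqrt(145).
Square and sum: Σ |<v, e_j>|^2 = 94/29.
Compute ||v||^2 = v·v = 10.
Deficit = 10 − 94/29 = 196/29 ≥ 0, confirming Bessel's inequality. (The deficit equals ||v − Σ <v,e_j> e_j||^2, the squared distance from v to span{e_j}.)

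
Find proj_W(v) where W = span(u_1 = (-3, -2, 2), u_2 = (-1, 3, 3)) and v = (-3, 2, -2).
proj_W(v) = (-39/157, 62/157, 82/157)

Set up U = [u_1 | ... | u_2] ∈ R^(3×2). The projector onto W = col(U) is P = U (U^T U)^(-1) U^T.
Compute U^T U =
  [17, 3]
  [3, 19],
and U^T v = (1, 3).
Solve U^T U · c = U^T v for the coefficients: c = (5/157, 24/157). The projection is proj_W(v) = U c.
Check: (v - proj_W(v)) · u_1 = 0  (should be 0).
Check: (v - proj_W(v)) · u_2 = 0  (should be 0).
Result: proj_W(v) = (-39/157, 62/157, 82/157).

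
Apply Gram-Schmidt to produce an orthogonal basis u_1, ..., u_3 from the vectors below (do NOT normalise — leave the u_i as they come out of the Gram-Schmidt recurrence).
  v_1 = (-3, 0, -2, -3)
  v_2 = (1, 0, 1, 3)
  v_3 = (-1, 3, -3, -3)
Orthogonal basis:
  u_1 = (-3, 0, -2, -3)
  u_2 = (-10/11, 0, -3/11, 12/11)
  u_3 = (18/23, 3, -36/23, 6/23)

Apply the Gram-Schmidt recurrence
  u_1 = v_1
  u_i = v_i − Σ_{j<i} ((v_i · u_j) / (u_j · u_j)) · u_j.

Step by step this gives:
  u_1 = (-3, 0, -2, -3)
  u_2 = (-10/11, 0, -3/11, 12/11)
  u_3 = (18/23, 3, -36/23, 6/23)

Orthogonality check:
  u_2 · u_1 = 0 (should be 0)
  u_3 · u_1 = 0 (should be 0)
  u_3 · u_2 = 0 (should be 0)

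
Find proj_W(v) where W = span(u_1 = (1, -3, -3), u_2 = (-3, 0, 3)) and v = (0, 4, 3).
proj_W(v) = (-3/22, 45/11, 63/22)

Set up U = [u_1 | ... | u_2] ∈ R^(3×2). The projector onto W = col(U) is P = U (U^T U)^(-1) U^T.
Compute U^T U =
  [19, -12]
  [-12, 18],
and U^T v = (-21, 9).
Solve U^T U · c = U^T v for the coefficients: c = (-15/11, -9/22). The projection is proj_W(v) = U c.
Check: (v - proj_W(v)) · u_1 = 0  (should be 0).
Check: (v - proj_W(v)) · u_2 = 0  (should be 0).
Result: proj_W(v) = (-3/22, 45/11, 63/22).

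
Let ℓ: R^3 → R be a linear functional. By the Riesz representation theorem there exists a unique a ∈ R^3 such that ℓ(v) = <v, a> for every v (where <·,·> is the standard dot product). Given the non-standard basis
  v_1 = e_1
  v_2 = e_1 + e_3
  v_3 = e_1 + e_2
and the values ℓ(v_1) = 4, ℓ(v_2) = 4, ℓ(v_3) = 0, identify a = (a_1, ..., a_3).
a = (4, -4, 0)

Write a = (a_1, ..., a_3) in the standard basis. For each basis vector v_i, ℓ(v_i) = <v_i, a> is a linear equation in the a_j's. Collect the n equations into a matrix system V a = ℓ, where row i of V is v_i (expressed in the standard basis). Since V is invertible (lower-triangular with 1s on the diagonal, up to permutation), solve by back-substitution:
  V =
[[1, 0, 0],
 [1, 0, 1],
 [1, 1, 0]]
  V a = (4, 4, 0)
Solving gives a = (4, -4, 0).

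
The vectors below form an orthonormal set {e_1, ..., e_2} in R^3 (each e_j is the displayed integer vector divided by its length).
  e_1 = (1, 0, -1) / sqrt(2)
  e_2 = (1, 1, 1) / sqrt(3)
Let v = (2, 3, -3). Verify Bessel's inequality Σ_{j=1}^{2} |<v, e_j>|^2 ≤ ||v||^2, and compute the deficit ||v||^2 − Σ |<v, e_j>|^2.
Σ |<v, e_j>|^2 = 83/6; ||v||^2 = 22; deficit = 49/6

Write each e_j = u_j / sqrt(<u_j, u_j>) where u_j is the displayed integer vector. Then <v, e_j> = <v, u_j> / sqrt(<u_j, u_j>), so |<v, e_j>|^2 = <v, u_j>^2 / <u_j, u_j>.
Coefficients: <v, e_1> = 5/sqrt(2), <v, e_2> = 2/sqrt(3).
Square and sum: Σ |<v, e_j>|^2 = 83/6.
Compute ||v||^2 = v·v = 22.
Deficit = 22 − 83/6 = 49/6 ≥ 0, confirming Bessel's inequality. (The deficit equals ||v − Σ <v,e_j> e_j||^2, the squared distance from v to span{e_j}.)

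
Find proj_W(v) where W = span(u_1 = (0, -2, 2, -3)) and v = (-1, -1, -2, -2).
proj_W(v) = (0, -8/17, 8/17, -12/17)

Set up U = [u_1 | ... | u_1] ∈ R^(4×1). The projector onto W = col(U) is P = U (U^T U)^(-1) U^T.
Compute U^T U =
  [17],
and U^T v = (4).
Solve U^T U · c = U^T v for the coefficients: c = (4/17). The projection is proj_W(v) = U c.
Check: (v - proj_W(v)) · u_1 = 0  (should be 0).
Result: proj_W(v) = (0, -8/17, 8/17, -12/17).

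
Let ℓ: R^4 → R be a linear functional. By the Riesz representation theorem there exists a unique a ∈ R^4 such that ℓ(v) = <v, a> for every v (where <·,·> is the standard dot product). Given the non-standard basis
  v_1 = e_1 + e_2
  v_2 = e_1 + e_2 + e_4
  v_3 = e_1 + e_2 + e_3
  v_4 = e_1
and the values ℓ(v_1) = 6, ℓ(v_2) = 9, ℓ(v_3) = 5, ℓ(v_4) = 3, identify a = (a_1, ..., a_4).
a = (3, 3, -1, 3)

Write a = (a_1, ..., a_4) in the standard basis. For each basis vector v_i, ℓ(v_i) = <v_i, a> is a linear equation in the a_j's. Collect the n equations into a matrix system V a = ℓ, where row i of V is v_i (expressed in the standard basis). Since V is invertible (lower-triangular with 1s on the diagonal, up to permutation), solve by back-substitution:
  V =
[[1, 1, 0, 0],
 [1, 1, 0, 1],
 [1, 1, 1, 0],
 [1, 0, 0, 0]]
  V a = (6, 9, 5, 3)
Solving gives a = (3, 3, -1, 3).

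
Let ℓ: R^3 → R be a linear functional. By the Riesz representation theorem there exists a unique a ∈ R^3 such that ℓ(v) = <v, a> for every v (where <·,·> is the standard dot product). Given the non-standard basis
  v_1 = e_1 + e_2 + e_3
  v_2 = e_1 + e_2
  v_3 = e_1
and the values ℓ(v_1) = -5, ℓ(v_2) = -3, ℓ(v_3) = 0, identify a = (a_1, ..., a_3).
a = (0, -3, -2)

Write a = (a_1, ..., a_3) in the standard basis. For each basis vector v_i, ℓ(v_i) = <v_i, a> is a linear equation in the a_j's. Collect the n equations into a matrix system V a = ℓ, where row i of V is v_i (expressed in the standard basis). Since V is invertible (lower-triangular with 1s on the diagonal, up to permutation), solve by back-substitution:
  V =
[[1, 1, 1],
 [1, 1, 0],
 [1, 0, 0]]
  V a = (-5, -3, 0)
Solving gives a = (0, -3, -2).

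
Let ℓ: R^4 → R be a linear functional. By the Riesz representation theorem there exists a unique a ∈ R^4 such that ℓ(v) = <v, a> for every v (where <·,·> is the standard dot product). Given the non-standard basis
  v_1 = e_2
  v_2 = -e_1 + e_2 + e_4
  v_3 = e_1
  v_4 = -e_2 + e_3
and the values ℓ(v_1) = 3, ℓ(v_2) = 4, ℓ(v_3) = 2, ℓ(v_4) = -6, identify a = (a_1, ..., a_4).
a = (2, 3, -3, 3)

Write a = (a_1, ..., a_4) in the standard basis. For each basis vector v_i, ℓ(v_i) = <v_i, a> is a linear equation in the a_j's. Collect the n equations into a matrix system V a = ℓ, where row i of V is v_i (expressed in the standard basis). Since V is invertible (lower-triangular with 1s on the diagonal, up to permutation), solve by back-substitution:
  V =
[[0, 1, 0, 0],
 [-1, 1, 0, 1],
 [1, 0, 0, 0],
 [0, -1, 1, 0]]
  V a = (3, 4, 2, -6)
Solving gives a = (2, 3, -3, 3).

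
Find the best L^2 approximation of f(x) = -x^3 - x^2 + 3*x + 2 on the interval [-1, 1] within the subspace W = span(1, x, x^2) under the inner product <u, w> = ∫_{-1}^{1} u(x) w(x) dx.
g(x) = -x^2 + 12*x/5 + 2

The best approximation g ∈ W is the orthogonal projection of f onto W. Writing g = a_0 + a_1 x + a_2 x^2, the coefficients solve the normal equations G · a = b where
  G_{ij} = <φ_i, φ_j> and b_i = <f, φ_i>, with φ_0 = 1, φ_1 = x, φ_2 = x^2.
G =
  [2, 0, 2/3]
  [0, 2/3, 0]
  [2/3, 0, 2/5],
b = (10/3, 8/5, 14/15).
Solving gives a_0 = 2, a_1 = 12/5, a_2 = -1, so
  g(x) = -x^2 + 12*x/5 + 2.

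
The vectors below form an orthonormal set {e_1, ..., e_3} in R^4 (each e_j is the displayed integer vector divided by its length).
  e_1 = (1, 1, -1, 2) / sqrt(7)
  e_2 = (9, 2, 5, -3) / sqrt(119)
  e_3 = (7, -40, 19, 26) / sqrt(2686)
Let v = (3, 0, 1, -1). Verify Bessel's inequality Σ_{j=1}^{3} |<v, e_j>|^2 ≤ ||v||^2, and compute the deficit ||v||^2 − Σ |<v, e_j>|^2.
Σ |<v, e_j>|^2 = 819/79; ||v||^2 = 11; deficit = 50/79

Write each e_j = u_j / sqrt(<u_j, u_j>) where u_j is the displayed integer vector. Then <v, e_j> = <v, u_j> / sqrt(<u_j, u_j>), so |<v, e_j>|^2 = <v, u_j>^2 / <u_j, u_j>.
Coefficients: <v, e_1> = 0/sqrt(7), <v, e_2> = 35/sqrt(119), <v, e_3> = 14/sqrt(2686).
Square and sum: Σ |<v, e_j>|^2 = 819/79.
Compute ||v||^2 = v·v = 11.
Deficit = 11 − 819/79 = 50/79 ≥ 0, confirming Bessel's inequality. (The deficit equals ||v − Σ <v,e_j> e_j||^2, the squared distance from v to span{e_j}.)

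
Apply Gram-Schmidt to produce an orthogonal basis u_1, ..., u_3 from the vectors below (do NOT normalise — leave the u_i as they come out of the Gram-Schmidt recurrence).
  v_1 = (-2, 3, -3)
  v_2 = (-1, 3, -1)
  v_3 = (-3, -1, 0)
Orthogonal basis:
  u_1 = (-2, 3, -3)
  u_2 = (3/11, 12/11, 10/11)
  u_3 = (-57/23, -19/46, 57/46)

Apply the Gram-Schmidt recurrence
  u_1 = v_1
  u_i = v_i − Σ_{j<i} ((v_i · u_j) / (u_j · u_j)) · u_j.

Step by step this gives:
  u_1 = (-2, 3, -3)
  u_2 = (3/11, 12/11, 10/11)
  u_3 = (-57/23, -19/46, 57/46)

Orthogonality check:
  u_2 · u_1 = 0 (should be 0)
  u_3 · u_1 = 0 (should be 0)
  u_3 · u_2 = 0 (should be 0)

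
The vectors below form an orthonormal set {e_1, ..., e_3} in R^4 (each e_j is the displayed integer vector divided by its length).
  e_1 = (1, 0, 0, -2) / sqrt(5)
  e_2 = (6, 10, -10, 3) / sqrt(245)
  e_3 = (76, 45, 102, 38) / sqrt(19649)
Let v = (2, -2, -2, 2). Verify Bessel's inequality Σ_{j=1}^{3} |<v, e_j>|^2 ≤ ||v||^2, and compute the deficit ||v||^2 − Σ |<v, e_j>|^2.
Σ |<v, e_j>|^2 = 940/401; ||v||^2 = 16; deficit = 5476/401

Write each e_j = u_j / sqrt(<u_j, u_j>) where u_j is the displayed integer vector. Then <v, e_j> = <v, u_j> / sqrt(<u_j, u_j>), so |<v, e_j>|^2 = <v, u_j>^2 / <u_j, u_j>.
Coefficients: <v, e_1> = -2/sqrt(5), <v, e_2> = 18/sqrt(245), <v, e_3> = -66/sqrt(19649).
Square and sum: Σ |<v, e_j>|^2 = 940/401.
Compute ||v||^2 = v·v = 16.
Deficit = 16 − 940/401 = 5476/401 ≥ 0, confirming Bessel's inequality. (The deficit equals ||v − Σ <v,e_j> e_j||^2, the squared distance from v to span{e_j}.)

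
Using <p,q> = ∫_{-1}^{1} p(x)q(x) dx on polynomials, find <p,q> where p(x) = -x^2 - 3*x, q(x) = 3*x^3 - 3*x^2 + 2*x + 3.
<p,q> = -42/5

Expand the product: p(x)·q(x) = -3*x^5 - 6*x^4 + 7*x^3 - 9*x^2 - 9*x.
∫_{-1}^{1} of each monomial x^k gives [2/(k+1) if k even, 0 if k odd]. Integrating term-by-term (or equivalently evaluating the antiderivative F(x) = -x^6/2 - 6*x^5/5 + 7*x^4/4 - 3*x^3 - 9*x^2/2 at the endpoints):
  F(1) − F(−1) = -149/20 − (19/20) = -42/5.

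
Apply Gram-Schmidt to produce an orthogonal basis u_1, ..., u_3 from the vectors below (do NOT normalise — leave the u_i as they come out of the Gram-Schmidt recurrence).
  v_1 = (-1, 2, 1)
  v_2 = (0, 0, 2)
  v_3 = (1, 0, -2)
Orthogonal basis:
  u_1 = (-1, 2, 1)
  u_2 = (1/3, -2/3, 5/3)
  u_3 = (4/5, 2/5, 0)

Apply the Gram-Schmidt recurrence
  u_1 = v_1
  u_i = v_i − Σ_{j<i} ((v_i · u_j) / (u_j · u_j)) · u_j.

Step by step this gives:
  u_1 = (-1, 2, 1)
  u_2 = (1/3, -2/3, 5/3)
  u_3 = (4/5, 2/5, 0)

Orthogonality check:
  u_2 · u_1 = 0 (should be 0)
  u_3 · u_1 = 0 (should be 0)
  u_3 · u_2 = 0 (should be 0)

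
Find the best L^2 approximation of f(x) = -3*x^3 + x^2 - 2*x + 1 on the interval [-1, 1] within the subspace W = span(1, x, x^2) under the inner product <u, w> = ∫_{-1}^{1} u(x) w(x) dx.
g(x) = x^2 - 19*x/5 + 1

The best approximation g ∈ W is the orthogonal projection of f onto W. Writing g = a_0 + a_1 x + a_2 x^2, the coefficients solve the normal equations G · a = b where
  G_{ij} = <φ_i, φ_j> and b_i = <f, φ_i>, with φ_0 = 1, φ_1 = x, φ_2 = x^2.
G =
  [2, 0, 2/3]
  [0, 2/3, 0]
  [2/3, 0, 2/5],
b = (8/3, -38/15, 16/15).
Solving gives a_0 = 1, a_1 = -19/5, a_2 = 1, so
  g(x) = x^2 - 19*x/5 + 1.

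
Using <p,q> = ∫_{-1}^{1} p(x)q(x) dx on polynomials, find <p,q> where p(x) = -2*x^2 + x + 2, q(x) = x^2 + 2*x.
<p,q> = 28/15

Expand the product: p(x)·q(x) = -2*x^4 - 3*x^3 + 4*x^2 + 4*x.
∫_{-1}^{1} of each monomial x^k gives [2/(k+1) if k even, 0 if k odd]. Integrating term-by-term (or equivalently evaluating the antiderivative F(x) = -2*x^5/5 - 3*x^4/4 + 4*x^3/3 + 2*x^2 at the endpoints):
  F(1) − F(−1) = 131/60 − (19/60) = 28/15.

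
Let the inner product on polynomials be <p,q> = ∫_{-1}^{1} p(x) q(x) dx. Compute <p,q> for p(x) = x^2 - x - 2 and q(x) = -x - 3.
<p,q> = 32/3

Expand the product: p(x)·q(x) = -x^3 - 2*x^2 + 5*x + 6.
∫_{-1}^{1} of each monomial x^k gives [2/(k+1) if k even, 0 if k odd]. Integrating term-by-term (or equivalently evaluating the antiderivative F(x) = -x^4/4 - 2*x^3/3 + 5*x^2/2 + 6*x at the endpoints):
  F(1) − F(−1) = 91/12 − (-37/12) = 32/3.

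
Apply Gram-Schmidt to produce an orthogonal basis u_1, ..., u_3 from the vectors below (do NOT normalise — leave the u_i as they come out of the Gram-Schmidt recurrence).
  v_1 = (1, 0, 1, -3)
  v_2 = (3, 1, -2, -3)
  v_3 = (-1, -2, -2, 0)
Orthogonal basis:
  u_1 = (1, 0, 1, -3)
  u_2 = (23/11, 1, -32/11, -3/11)
  u_3 = (-151/153, -325/153, -209/153, -40/51)

Apply the Gram-Schmidt recurrence
  u_1 = v_1
  u_i = v_i − Σ_{j<i} ((v_i · u_j) / (u_j · u_j)) · u_j.

Step by step this gives:
  u_1 = (1, 0, 1, -3)
  u_2 = (23/11, 1, -32/11, -3/11)
  u_3 = (-151/153, -325/153, -209/153, -40/51)

Orthogonality check:
  u_2 · u_1 = 0 (should be 0)
  u_3 · u_1 = 0 (should be 0)
  u_3 · u_2 = 0 (should be 0)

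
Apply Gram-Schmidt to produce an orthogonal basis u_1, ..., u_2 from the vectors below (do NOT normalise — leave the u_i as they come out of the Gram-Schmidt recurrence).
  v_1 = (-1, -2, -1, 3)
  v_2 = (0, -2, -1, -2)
Orthogonal basis:
  u_1 = (-1, -2, -1, 3)
  u_2 = (-1/15, -32/15, -16/15, -9/5)

Apply the Gram-Schmidt recurrence
  u_1 = v_1
  u_i = v_i − Σ_{j<i} ((v_i · u_j) / (u_j · u_j)) · u_j.

Step by step this gives:
  u_1 = (-1, -2, -1, 3)
  u_2 = (-1/15, -32/15, -16/15, -9/5)

Orthogonality check:
  u_2 · u_1 = 0 (should be 0)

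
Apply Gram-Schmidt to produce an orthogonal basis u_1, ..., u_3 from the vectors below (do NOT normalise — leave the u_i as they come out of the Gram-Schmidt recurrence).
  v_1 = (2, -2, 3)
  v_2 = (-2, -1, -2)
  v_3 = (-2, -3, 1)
Orthogonal basis:
  u_1 = (2, -2, 3)
  u_2 = (-18/17, -33/17, -10/17)
  u_3 = (-98/89, 28/89, 84/89)

Apply the Gram-Schmidt recurrence
  u_1 = v_1
  u_i = v_i − Σ_{j<i} ((v_i · u_j) / (u_j · u_j)) · u_j.

Step by step this gives:
  u_1 = (2, -2, 3)
  u_2 = (-18/17, -33/17, -10/17)
  u_3 = (-98/89, 28/89, 84/89)

Orthogonality check:
  u_2 · u_1 = 0 (should be 0)
  u_3 · u_1 = 0 (should be 0)
  u_3 · u_2 = 0 (should be 0)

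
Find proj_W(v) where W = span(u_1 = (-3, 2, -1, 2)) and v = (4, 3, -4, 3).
proj_W(v) = (-2/3, 4/9, -2/9, 4/9)

Set up U = [u_1 | ... | u_1] ∈ R^(4×1). The projector onto W = col(U) is P = U (U^T U)^(-1) U^T.
Compute U^T U =
  [18],
and U^T v = (4).
Solve U^T U · c = U^T v for the coefficients: c = (2/9). The projection is proj_W(v) = U c.
Check: (v - proj_W(v)) · u_1 = 0  (should be 0).
Result: proj_W(v) = (-2/3, 4/9, -2/9, 4/9).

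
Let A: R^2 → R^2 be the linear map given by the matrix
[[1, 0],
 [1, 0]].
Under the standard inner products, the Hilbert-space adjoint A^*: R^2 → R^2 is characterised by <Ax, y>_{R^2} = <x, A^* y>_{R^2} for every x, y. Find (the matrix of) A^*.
A^* = A^T =
[[1, 1],
 [0, 0]]

For real matrices with standard dot products, the defining identity <Ax, y> = <x, A^* y> gives (Ax)^T y = x^T (A^*) y, i.e. x^T A^T y = x^T (A^*) y. Since this holds for all x, y, we must have A^* = A^T. Therefore
A^* =
[[1, 1],
 [0, 0]].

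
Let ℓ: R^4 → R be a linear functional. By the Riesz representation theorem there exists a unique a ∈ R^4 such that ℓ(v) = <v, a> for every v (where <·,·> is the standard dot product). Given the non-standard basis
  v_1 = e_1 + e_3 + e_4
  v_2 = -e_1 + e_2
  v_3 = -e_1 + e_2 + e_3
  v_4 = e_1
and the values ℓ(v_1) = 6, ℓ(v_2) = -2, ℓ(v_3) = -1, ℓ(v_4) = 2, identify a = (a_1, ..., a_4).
a = (2, 0, 1, 3)

Write a = (a_1, ..., a_4) in the standard basis. For each basis vector v_i, ℓ(v_i) = <v_i, a> is a linear equation in the a_j's. Collect the n equations into a matrix system V a = ℓ, where row i of V is v_i (expressed in the standard basis). Since V is invertible (lower-triangular with 1s on the diagonal, up to permutation), solve by back-substitution:
  V =
[[1, 0, 1, 1],
 [-1, 1, 0, 0],
 [-1, 1, 1, 0],
 [1, 0, 0, 0]]
  V a = (6, -2, -1, 2)
Solving gives a = (2, 0, 1, 3).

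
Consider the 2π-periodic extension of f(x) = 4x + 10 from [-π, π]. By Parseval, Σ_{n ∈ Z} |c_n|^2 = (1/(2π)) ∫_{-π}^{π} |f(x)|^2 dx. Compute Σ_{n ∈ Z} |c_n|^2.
Σ |c_n|^2 = 16π^2/3 + 100

Expand and integrate term by term over [-π, π]:
  ∫ (4x)^2 dx = 16·(2π^3/3); ∫ 2·4·(10)·x dx = 0 (odd integrand); ∫ 10^2 dx = 100·2π.
So (1/(2π)) ∫_{-π}^{π} (4x + 10)^2 dx = 16π^2/3 + 100 = 16π^2/3 + 100.
Parseval ⇒ Σ |c_n|^2 = 16π^2/3 + 100.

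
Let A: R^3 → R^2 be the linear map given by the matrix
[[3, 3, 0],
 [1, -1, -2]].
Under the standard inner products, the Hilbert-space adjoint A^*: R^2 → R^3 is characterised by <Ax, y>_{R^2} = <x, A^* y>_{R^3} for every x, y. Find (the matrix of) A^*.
A^* = A^T =
[[3, 1],
 [3, -1],
 [0, -2]]

For real matrices with standard dot products, the defining identity <Ax, y> = <x, A^* y> gives (Ax)^T y = x^T (A^*) y, i.e. x^T A^T y = x^T (A^*) y. Since this holds for all x, y, we must have A^* = A^T. Therefore
A^* =
[[3, 1],
 [3, -1],
 [0, -2]].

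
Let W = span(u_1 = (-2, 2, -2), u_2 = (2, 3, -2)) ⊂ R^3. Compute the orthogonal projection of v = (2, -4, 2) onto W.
proj_W(v) = (38/21, -68/21, 62/21)

Set up U = [u_1 | ... | u_2] ∈ R^(3×2). The projector onto W = col(U) is P = U (U^T U)^(-1) U^T.
Compute U^T U =
  [12, 6]
  [6, 17],
and U^T v = (-16, -12).
Solve U^T U · c = U^T v for the coefficients: c = (-25/21, -2/7). The projection is proj_W(v) = U c.
Check: (v - proj_W(v)) · u_1 = 0  (should be 0).
Check: (v - proj_W(v)) · u_2 = 0  (should be 0).
Result: proj_W(v) = (38/21, -68/21, 62/21).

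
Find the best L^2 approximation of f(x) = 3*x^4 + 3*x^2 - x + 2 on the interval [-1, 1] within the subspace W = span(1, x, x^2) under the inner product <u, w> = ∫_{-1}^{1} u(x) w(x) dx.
g(x) = 39*x^2/7 - x + 61/35

The best approximation g ∈ W is the orthogonal projection of f onto W. Writing g = a_0 + a_1 x + a_2 x^2, the coefficients solve the normal equations G · a = b where
  G_{ij} = <φ_i, φ_j> and b_i = <f, φ_i>, with φ_0 = 1, φ_1 = x, φ_2 = x^2.
G =
  [2, 0, 2/3]
  [0, 2/3, 0]
  [2/3, 0, 2/5],
b = (36/5, -2/3, 356/105).
Solving gives a_0 = 61/35, a_1 = -1, a_2 = 39/7, so
  g(x) = 39*x^2/7 - x + 61/35.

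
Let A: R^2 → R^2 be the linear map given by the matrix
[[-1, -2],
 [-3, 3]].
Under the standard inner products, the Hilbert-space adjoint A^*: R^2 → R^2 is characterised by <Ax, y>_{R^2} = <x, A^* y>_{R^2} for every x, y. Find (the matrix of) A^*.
A^* = A^T =
[[-1, -3],
 [-2, 3]]

For real matrices with standard dot products, the defining identity <Ax, y> = <x, A^* y> gives (Ax)^T y = x^T (A^*) y, i.e. x^T A^T y = x^T (A^*) y. Since this holds for all x, y, we must have A^* = A^T. Therefore
A^* =
[[-1, -3],
 [-2, 3]].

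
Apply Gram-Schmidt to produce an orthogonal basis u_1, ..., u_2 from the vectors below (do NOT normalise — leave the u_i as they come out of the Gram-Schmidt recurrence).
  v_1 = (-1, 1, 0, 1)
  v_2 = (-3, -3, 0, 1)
Orthogonal basis:
  u_1 = (-1, 1, 0, 1)
  u_2 = (-8/3, -10/3, 0, 2/3)

Apply the Gram-Schmidt recurrence
  u_1 = v_1
  u_i = v_i − Σ_{j<i} ((v_i · u_j) / (u_j · u_j)) · u_j.

Step by step this gives:
  u_1 = (-1, 1, 0, 1)
  u_2 = (-8/3, -10/3, 0, 2/3)

Orthogonality check:
  u_2 · u_1 = 0 (should be 0)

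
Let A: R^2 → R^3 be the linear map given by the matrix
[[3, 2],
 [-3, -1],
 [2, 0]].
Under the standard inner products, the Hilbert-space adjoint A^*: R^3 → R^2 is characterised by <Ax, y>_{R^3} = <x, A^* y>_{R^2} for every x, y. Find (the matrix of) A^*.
A^* = A^T =
[[3, -3, 2],
 [2, -1, 0]]

For real matrices with standard dot products, the defining identity <Ax, y> = <x, A^* y> gives (Ax)^T y = x^T (A^*) y, i.e. x^T A^T y = x^T (A^*) y. Since this holds for all x, y, we must have A^* = A^T. Therefore
A^* =
[[3, -3, 2],
 [2, -1, 0]].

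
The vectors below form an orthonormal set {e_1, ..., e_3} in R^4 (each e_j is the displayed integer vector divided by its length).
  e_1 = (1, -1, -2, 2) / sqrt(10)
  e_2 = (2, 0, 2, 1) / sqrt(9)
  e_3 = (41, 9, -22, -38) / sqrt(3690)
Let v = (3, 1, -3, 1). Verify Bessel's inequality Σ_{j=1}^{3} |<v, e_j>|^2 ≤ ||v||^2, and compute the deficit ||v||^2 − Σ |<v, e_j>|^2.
Σ |<v, e_j>|^2 = 699/41; ||v||^2 = 20; deficit = 121/41

Write each e_j = u_j / sqrt(<u_j, u_j>) where u_j is the displayed integer vector. Then <v, e_j> = <v, u_j> / sqrt(<u_j, u_j>), so |<v, e_j>|^2 = <v, u_j>^2 / <u_j, u_j>.
Coefficients: <v, e_1> = 10/sqrt(10), <v, e_2> = 1/sqrt(9), <v, e_3> = 160/sqrt(3690).
Square and sum: Σ |<v, e_j>|^2 = 699/41.
Compute ||v||^2 = v·v = 20.
Deficit = 20 − 699/41 = 121/41 ≥ 0, confirming Bessel's inequality. (The deficit equals ||v − Σ <v,e_j> e_j||^2, the squared distance from v to span{e_j}.)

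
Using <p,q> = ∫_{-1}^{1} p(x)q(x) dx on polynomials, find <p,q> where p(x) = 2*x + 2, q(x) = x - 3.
<p,q> = -32/3

Expand the product: p(x)·q(x) = 2*x^2 - 4*x - 6.
∫_{-1}^{1} of each monomial x^k gives [2/(k+1) if k even, 0 if k odd]. Integrating term-by-term (or equivalently evaluating the antiderivative F(x) = 2*x^3/3 - 2*x^2 - 6*x at the endpoints):
  F(1) − F(−1) = -22/3 − (10/3) = -32/3.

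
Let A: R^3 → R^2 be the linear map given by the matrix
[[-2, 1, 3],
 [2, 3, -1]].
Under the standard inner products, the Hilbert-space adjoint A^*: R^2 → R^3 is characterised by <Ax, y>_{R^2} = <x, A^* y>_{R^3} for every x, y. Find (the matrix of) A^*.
A^* = A^T =
[[-2, 2],
 [1, 3],
 [3, -1]]

For real matrices with standard dot products, the defining identity <Ax, y> = <x, A^* y> gives (Ax)^T y = x^T (A^*) y, i.e. x^T A^T y = x^T (A^*) y. Since this holds for all x, y, we must have A^* = A^T. Therefore
A^* =
[[-2, 2],
 [1, 3],
 [3, -1]].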